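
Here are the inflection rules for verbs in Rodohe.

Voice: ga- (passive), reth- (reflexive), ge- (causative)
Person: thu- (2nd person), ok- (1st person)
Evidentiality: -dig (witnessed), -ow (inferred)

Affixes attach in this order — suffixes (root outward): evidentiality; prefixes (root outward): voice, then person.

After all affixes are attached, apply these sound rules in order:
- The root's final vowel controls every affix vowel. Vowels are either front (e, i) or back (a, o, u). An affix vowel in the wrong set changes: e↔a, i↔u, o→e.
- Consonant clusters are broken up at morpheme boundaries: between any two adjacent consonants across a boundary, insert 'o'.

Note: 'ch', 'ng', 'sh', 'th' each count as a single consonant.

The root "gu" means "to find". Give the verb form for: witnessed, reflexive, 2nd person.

thurathogudug

Attach voice reflexive reth- → rethgu.
Attach evidentiality witnessed -dig → rethgudig.
Attach person 2nd person thu- → thurethgudig.
Apply vowel harmony: thurethgudig → thurathgudug.
Apply epenthesis: thurathgudug → thurathogudug.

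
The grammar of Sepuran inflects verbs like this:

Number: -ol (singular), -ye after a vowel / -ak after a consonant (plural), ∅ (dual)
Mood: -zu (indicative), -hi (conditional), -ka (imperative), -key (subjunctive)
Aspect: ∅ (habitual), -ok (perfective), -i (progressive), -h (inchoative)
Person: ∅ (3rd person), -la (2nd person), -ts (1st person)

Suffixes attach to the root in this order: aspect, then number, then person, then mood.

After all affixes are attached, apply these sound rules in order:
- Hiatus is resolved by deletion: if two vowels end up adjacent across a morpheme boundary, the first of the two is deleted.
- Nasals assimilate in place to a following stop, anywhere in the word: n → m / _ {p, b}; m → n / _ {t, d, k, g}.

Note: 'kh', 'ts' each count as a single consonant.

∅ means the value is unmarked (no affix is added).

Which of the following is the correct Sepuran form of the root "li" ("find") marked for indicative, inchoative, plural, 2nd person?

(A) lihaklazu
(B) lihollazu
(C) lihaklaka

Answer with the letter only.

A

Attach aspect inchoative -h → lih.
Attach number plural -ak (after consonant 'h') → lihak.
Attach person 2nd person -la → lihakla.
Attach mood indicative -zu → lihaklazu.
Vowel deletion: no change.
Nasal assimilation: no change.
So the correct form is lihaklazu, option (A).
(C) lihaklaka is wrong: it uses imperative instead of indicative for mood.
(B) lihollazu is wrong: it uses singular instead of plural for number.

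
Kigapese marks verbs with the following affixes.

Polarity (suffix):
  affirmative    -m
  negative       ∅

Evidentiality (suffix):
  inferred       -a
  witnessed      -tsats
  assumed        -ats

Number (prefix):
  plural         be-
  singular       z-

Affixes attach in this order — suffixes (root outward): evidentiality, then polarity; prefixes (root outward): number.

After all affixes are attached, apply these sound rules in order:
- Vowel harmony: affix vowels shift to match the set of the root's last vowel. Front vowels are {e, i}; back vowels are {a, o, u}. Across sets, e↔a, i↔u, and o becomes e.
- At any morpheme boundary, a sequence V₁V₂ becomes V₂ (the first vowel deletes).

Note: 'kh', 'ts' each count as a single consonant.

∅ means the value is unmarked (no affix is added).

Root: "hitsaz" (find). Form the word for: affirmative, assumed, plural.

Attach number plural be- → behitsaz.
Attach evidentiality assumed -ats → behitsazats.
Attach polarity affirmative -m → behitsazatsm.
Apply vowel harmony: behitsazatsm → bahitsazatsm.
Vowel deletion: no change.

bahitsazatsm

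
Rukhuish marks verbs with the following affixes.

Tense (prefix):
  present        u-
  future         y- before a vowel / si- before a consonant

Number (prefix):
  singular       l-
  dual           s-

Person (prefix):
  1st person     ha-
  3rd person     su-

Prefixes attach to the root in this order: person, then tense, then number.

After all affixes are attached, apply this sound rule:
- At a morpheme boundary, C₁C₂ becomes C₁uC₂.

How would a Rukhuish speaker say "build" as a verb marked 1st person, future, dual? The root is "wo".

susihawo

Attach person 1st person ha- → hawo.
Attach tense future si- (before consonant 'h') → sihawo.
Attach number dual s- → ssihawo.
Apply epenthesis: ssihawo → susihawo.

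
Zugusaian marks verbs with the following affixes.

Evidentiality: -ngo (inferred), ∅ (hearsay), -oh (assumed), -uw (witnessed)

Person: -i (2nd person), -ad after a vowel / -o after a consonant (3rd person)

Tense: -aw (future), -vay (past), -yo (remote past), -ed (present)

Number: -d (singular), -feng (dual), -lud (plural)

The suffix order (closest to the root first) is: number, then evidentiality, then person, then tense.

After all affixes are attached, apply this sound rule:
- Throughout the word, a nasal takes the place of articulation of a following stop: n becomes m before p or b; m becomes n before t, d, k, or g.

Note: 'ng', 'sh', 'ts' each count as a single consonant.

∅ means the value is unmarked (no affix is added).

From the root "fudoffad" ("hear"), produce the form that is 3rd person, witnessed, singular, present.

fudoffadduwoed

Attach number singular -d → fudoffadd.
Attach evidentiality witnessed -uw → fudoffadduw.
Attach person 3rd person -o (after consonant 'w') → fudoffadduwo.
Attach tense present -ed → fudoffadduwoed.
Nasal assimilation: no change.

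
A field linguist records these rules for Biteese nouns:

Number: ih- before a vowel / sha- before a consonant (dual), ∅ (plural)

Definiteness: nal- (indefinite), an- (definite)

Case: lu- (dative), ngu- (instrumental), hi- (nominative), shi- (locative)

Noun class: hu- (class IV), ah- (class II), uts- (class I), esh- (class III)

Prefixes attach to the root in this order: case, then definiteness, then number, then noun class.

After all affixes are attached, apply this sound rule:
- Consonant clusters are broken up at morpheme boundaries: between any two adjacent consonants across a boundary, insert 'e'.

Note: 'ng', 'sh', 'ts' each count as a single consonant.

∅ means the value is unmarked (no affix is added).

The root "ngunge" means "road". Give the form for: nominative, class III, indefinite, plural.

Attach case nominative hi- → hingunge.
Attach definiteness indefinite nal- → nalhingunge.
number = plural: zero marking, form stays nalhingunge.
Attach noun class class III esh- → eshnalhingunge.
Apply epenthesis: eshnalhingunge → eshenalehingunge.

eshenalehingunge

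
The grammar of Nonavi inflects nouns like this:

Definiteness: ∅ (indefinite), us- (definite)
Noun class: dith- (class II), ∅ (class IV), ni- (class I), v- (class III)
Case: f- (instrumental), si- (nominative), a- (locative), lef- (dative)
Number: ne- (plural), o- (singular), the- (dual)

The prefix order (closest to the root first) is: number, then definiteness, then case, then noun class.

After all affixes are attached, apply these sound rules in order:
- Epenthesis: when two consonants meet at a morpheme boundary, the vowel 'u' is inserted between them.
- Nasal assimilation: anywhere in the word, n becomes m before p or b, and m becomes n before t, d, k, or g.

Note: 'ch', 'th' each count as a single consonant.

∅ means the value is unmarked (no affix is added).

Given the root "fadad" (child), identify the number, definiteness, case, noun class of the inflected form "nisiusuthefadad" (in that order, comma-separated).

dual, definite, nominative, class I

Segment: ni-si-us-the-fadad.
number: the- → dual.
definiteness: us- → definite.
case: si- → nominative.
noun class: ni- → class I.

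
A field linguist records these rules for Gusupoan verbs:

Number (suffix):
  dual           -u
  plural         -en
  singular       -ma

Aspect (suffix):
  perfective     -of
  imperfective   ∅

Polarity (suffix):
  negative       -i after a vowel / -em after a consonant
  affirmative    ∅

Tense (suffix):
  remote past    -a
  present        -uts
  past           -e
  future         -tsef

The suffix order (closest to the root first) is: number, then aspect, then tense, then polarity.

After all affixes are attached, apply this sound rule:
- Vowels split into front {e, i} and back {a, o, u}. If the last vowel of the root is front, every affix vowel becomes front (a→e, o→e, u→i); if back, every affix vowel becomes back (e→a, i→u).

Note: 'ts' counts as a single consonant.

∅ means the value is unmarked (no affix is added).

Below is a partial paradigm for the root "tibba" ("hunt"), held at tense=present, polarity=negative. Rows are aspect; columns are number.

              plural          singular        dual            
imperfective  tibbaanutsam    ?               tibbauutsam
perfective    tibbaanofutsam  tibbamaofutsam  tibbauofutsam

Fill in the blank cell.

tibbamautsam

Attach number singular -ma → tibbama.
aspect = imperfective: zero marking, form stays tibbama.
Attach tense present -uts → tibbamauts.
Attach polarity negative -em (after consonant 'ts') → tibbamautsem.
Apply vowel harmony: tibbamautsem → tibbamautsam.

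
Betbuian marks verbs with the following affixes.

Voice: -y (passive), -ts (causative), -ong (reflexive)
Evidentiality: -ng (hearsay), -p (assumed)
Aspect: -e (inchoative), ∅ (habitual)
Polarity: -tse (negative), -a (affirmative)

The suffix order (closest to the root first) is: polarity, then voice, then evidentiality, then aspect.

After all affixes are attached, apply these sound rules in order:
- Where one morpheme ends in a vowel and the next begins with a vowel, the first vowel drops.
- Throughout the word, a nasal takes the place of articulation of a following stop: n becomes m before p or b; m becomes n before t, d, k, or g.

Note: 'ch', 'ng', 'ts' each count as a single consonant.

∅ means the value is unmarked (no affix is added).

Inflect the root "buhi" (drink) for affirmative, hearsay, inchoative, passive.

Attach polarity affirmative -a → buhia.
Attach voice passive -y → buhiay.
Attach evidentiality hearsay -ng → buhiayng.
Attach aspect inchoative -e → buhiaynge.
Apply vowel deletion: buhiaynge → buhaynge.
Nasal assimilation: no change.

buhaynge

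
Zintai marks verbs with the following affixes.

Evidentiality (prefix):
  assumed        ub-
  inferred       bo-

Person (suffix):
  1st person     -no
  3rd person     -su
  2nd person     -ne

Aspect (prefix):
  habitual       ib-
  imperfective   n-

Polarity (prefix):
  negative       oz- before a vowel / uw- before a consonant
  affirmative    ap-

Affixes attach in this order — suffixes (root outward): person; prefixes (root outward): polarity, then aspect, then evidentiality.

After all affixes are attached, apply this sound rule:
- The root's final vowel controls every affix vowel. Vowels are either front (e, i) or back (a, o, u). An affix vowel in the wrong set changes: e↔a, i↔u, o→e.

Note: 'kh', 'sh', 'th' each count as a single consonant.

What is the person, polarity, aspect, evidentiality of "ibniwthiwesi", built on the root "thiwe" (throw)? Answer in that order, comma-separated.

3rd person, negative, imperfective, assumed

Segment: ub-n-uw-thiwe-su.
person: -su → 3rd person.
polarity: oz/uw- → negative.
aspect: n- → imperfective.
evidentiality: ub- → assumed.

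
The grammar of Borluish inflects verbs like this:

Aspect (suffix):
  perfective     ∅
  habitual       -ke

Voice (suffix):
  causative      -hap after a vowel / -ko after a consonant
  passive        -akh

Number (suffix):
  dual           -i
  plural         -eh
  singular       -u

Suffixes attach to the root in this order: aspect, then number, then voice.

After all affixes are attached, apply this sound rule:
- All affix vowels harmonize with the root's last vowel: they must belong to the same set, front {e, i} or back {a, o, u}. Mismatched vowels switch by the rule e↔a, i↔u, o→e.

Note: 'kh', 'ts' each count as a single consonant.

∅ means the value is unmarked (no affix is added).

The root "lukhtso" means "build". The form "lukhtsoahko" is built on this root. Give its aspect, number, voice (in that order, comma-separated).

Segment: lukhtso-eh-ko.
aspect: ∅ → perfective.
number: -eh → plural.
voice: -hap/ko → causative.

perfective, plural, causative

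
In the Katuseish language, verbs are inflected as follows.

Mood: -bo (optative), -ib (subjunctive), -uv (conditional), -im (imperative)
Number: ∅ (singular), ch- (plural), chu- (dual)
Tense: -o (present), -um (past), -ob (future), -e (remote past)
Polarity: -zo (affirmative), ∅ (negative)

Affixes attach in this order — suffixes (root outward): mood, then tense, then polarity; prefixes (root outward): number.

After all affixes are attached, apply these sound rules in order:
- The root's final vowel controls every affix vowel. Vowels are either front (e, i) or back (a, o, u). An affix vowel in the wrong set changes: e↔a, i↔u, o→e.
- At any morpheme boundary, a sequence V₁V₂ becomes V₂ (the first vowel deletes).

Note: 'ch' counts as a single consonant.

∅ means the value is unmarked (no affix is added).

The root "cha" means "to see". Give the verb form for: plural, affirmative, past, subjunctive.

Attach mood subjunctive -ib → chaib.
Attach tense past -um → chaibum.
Attach number plural ch- → chchaibum.
Attach polarity affirmative -zo → chchaibumzo.
Apply vowel harmony: chchaibumzo → chchaubumzo.
Apply vowel deletion: chchaubumzo → chchubumzo.

chchubumzo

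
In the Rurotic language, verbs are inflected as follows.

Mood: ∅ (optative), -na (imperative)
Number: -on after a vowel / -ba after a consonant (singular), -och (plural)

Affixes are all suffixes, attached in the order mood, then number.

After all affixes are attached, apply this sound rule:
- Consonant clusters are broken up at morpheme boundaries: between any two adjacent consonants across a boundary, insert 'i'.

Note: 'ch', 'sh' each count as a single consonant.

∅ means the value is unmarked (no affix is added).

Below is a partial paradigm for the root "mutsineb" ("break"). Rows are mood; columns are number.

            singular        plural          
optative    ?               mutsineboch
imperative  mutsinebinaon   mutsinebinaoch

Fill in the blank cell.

mutsinebiba

mood = optative: zero marking, form stays mutsineb.
Attach number singular -ba (after consonant 'b') → mutsinebba.
Apply epenthesis: mutsinebba → mutsinebiba.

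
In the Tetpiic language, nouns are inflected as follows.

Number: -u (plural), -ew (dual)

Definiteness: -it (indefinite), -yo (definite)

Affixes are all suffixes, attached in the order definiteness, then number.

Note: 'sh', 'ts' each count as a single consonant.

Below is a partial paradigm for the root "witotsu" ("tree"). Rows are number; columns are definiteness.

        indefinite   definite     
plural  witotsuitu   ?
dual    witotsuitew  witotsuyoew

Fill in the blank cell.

Attach definiteness definite -yo → witotsuyo.
Attach number plural -u → witotsuyou.

witotsuyou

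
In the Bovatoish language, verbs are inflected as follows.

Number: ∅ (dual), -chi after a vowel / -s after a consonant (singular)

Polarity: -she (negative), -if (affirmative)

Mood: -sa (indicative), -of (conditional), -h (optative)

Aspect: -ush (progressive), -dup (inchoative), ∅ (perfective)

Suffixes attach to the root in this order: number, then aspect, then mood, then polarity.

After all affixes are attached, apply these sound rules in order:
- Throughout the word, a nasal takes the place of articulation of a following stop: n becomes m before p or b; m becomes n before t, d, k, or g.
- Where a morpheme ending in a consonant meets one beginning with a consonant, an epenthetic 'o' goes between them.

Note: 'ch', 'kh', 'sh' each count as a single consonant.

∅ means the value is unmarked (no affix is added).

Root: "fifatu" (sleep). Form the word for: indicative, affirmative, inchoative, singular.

fifatuchiduposaif

Attach number singular -chi (after vowel 'u') → fifatuchi.
Attach aspect inchoative -dup → fifatuchidup.
Attach mood indicative -sa → fifatuchidupsa.
Attach polarity affirmative -if → fifatuchidupsaif.
Nasal assimilation: no change.
Apply epenthesis: fifatuchidupsaif → fifatuchiduposaif.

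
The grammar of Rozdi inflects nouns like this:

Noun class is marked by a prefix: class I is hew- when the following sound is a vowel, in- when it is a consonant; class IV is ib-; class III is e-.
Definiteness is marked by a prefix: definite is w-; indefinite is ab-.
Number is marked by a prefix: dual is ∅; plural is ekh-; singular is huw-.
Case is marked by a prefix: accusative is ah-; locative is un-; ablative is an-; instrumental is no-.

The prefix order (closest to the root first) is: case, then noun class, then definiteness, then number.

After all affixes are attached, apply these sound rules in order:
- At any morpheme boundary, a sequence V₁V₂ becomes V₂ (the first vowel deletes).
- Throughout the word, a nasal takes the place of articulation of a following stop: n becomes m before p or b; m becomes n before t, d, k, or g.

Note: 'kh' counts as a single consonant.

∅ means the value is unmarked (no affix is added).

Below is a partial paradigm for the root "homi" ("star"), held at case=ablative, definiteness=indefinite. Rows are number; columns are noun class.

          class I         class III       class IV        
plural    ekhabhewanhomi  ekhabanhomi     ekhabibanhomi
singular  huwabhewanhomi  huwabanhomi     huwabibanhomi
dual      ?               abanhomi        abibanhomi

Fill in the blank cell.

Attach case ablative an- → anhomi.
Attach noun class class I hew- (before vowel 'a') → hewanhomi.
Attach definiteness indefinite ab- → abhewanhomi.
number = dual: zero marking, form stays abhewanhomi.
Vowel deletion: no change.
Nasal assimilation: no change.

abhewanhomi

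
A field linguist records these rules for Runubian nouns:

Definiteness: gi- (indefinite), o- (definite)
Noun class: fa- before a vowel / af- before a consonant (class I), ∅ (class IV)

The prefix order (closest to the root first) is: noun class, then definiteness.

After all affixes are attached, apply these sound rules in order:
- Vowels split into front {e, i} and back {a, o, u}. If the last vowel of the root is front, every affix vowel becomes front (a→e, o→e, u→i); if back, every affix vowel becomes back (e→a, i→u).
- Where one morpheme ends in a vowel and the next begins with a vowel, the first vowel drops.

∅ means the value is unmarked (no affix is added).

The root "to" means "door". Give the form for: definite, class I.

afto

Attach noun class class I af- (before consonant 't') → afto.
Attach definiteness definite o- → oafto.
Vowel harmony: no change.
Apply vowel deletion: oafto → afto.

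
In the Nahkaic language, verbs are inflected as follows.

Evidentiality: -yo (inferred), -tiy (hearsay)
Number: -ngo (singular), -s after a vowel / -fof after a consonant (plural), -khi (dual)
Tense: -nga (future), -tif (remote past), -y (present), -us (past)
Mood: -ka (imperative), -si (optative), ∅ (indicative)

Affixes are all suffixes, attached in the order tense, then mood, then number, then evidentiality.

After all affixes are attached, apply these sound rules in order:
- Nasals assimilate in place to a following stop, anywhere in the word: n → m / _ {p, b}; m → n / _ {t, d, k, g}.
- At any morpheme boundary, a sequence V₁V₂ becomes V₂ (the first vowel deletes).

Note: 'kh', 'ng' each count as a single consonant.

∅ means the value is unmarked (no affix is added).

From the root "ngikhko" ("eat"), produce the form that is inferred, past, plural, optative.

Attach tense past -us → ngikhkous.
Attach mood optative -si → ngikhkoussi.
Attach number plural -s (after vowel 'i') → ngikhkoussis.
Attach evidentiality inferred -yo → ngikhkoussisyo.
Nasal assimilation: no change.
Apply vowel deletion: ngikhkoussisyo → ngikhkussisyo.

ngikhkussisyo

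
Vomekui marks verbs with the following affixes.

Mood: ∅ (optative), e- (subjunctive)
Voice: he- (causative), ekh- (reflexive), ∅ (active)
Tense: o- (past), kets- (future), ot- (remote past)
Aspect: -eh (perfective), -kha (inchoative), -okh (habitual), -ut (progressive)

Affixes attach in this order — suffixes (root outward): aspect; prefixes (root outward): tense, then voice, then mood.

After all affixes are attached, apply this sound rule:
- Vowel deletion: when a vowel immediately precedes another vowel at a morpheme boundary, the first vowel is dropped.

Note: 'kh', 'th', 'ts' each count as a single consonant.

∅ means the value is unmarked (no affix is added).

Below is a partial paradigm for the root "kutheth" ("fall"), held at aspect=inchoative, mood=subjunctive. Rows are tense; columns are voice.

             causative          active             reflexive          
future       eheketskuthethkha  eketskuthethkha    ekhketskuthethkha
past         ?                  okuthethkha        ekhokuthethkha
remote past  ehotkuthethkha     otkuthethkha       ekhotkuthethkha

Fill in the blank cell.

Attach aspect inchoative -kha → kuthethkha.
Attach tense past o- → okuthethkha.
Attach voice causative he- → heokuthethkha.
Attach mood subjunctive e- → eheokuthethkha.
Apply vowel deletion: eheokuthethkha → ehokuthethkha.

ehokuthethkha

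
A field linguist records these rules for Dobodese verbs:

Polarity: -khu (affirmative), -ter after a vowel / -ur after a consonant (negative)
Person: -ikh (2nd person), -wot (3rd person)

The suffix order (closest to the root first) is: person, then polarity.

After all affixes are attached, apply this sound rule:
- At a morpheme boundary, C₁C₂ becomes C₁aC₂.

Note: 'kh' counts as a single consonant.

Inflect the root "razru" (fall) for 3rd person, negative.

Attach person 3rd person -wot → razruwot.
Attach polarity negative -ur (after consonant 't') → razruwotur.
Epenthesis: no change.

razruwotur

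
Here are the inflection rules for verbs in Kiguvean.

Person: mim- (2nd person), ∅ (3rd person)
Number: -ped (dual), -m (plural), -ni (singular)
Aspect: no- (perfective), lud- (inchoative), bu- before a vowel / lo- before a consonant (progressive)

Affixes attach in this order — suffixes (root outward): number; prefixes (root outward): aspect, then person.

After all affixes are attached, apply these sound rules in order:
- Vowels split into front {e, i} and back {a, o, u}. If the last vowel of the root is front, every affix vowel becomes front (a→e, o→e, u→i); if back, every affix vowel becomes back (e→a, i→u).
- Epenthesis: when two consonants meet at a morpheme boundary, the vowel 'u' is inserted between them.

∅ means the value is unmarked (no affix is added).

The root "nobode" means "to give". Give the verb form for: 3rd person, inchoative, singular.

Attach number singular -ni → nobodeni.
Attach aspect inchoative lud- → ludnobodeni.
person = 3rd person: zero marking, form stays ludnobodeni.
Apply vowel harmony: ludnobodeni → lidnobodeni.
Apply epenthesis: lidnobodeni → lidunobodeni.

lidunobodeni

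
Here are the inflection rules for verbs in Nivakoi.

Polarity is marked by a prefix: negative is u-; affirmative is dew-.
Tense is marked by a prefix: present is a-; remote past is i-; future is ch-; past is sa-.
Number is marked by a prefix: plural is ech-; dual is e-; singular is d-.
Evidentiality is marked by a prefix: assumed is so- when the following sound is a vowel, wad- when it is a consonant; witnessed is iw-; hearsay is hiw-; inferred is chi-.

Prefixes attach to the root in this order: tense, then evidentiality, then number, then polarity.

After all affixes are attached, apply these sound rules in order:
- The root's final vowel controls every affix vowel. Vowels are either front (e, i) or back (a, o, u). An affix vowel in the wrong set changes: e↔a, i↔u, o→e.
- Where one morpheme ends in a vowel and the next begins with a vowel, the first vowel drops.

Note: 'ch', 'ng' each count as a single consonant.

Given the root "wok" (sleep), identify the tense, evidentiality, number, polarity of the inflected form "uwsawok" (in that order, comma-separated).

past, witnessed, dual, negative

Segment: u-e-iw-sa-wok.
tense: sa- → past.
evidentiality: iw- → witnessed.
number: e- → dual.
polarity: u- → negative.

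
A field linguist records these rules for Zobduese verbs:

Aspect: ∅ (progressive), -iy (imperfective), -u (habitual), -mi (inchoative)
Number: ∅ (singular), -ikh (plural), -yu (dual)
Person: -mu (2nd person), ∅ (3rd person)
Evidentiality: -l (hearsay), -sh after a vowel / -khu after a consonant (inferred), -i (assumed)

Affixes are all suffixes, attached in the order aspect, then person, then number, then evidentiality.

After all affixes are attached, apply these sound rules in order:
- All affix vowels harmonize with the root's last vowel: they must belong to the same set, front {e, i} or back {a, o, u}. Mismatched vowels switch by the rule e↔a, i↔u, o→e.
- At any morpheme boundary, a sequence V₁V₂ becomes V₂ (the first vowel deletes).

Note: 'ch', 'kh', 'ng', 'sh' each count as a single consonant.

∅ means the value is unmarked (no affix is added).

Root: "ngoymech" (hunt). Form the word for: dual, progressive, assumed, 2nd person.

ngoymechmiyi

aspect = progressive: zero marking, form stays ngoymech.
Attach person 2nd person -mu → ngoymechmu.
Attach number dual -yu → ngoymechmuyu.
Attach evidentiality assumed -i → ngoymechmuyui.
Apply vowel harmony: ngoymechmuyui → ngoymechmiyii.
Apply vowel deletion: ngoymechmiyii → ngoymechmiyi.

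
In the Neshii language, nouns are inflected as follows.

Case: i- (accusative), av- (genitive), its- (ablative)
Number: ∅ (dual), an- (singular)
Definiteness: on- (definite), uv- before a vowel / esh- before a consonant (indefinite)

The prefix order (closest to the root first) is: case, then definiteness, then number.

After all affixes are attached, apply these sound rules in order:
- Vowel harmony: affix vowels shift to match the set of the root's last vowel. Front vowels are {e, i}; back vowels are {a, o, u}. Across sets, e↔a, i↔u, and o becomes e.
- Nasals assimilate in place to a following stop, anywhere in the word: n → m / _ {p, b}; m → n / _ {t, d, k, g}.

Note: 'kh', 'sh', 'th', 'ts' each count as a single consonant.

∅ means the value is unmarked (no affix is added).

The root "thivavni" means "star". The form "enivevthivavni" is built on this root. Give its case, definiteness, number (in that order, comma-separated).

Segment: an-uv-av-thivavni.
case: av- → genitive.
definiteness: uv/esh- → indefinite.
number: an- → singular.

genitive, indefinite, singular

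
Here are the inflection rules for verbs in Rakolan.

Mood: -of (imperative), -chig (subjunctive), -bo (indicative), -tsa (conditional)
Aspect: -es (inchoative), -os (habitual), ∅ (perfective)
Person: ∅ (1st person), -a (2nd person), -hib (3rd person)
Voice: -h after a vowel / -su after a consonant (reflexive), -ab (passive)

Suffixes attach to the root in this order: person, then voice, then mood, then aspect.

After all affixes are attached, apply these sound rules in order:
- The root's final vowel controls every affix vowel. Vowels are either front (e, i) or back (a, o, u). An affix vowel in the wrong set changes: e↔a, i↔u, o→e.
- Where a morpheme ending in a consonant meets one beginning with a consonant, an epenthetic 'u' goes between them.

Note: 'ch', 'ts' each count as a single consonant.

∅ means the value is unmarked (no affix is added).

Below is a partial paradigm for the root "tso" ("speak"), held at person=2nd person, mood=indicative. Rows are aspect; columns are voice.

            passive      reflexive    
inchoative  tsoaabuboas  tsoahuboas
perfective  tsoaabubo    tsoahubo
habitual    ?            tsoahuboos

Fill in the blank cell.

Attach person 2nd person -a → tsoa.
Attach voice passive -ab → tsoaab.
Attach mood indicative -bo → tsoaabbo.
Attach aspect habitual -os → tsoaabboos.
Vowel harmony: no change.
Apply epenthesis: tsoaabboos → tsoaabuboos.

tsoaabuboos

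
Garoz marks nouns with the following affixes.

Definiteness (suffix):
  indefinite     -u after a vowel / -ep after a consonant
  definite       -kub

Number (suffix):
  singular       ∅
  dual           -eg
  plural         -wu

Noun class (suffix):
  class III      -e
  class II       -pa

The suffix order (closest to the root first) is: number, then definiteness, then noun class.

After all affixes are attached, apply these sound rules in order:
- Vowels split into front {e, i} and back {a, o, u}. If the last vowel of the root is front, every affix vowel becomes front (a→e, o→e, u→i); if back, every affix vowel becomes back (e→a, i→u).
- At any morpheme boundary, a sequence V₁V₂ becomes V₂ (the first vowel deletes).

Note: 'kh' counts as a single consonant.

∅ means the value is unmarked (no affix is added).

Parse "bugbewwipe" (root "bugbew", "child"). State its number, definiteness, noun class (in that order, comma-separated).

plural, indefinite, class II

Segment: bugbew-wu-u-pa.
number: -wu → plural.
definiteness: -u/ep → indefinite.
noun class: -pa → class II.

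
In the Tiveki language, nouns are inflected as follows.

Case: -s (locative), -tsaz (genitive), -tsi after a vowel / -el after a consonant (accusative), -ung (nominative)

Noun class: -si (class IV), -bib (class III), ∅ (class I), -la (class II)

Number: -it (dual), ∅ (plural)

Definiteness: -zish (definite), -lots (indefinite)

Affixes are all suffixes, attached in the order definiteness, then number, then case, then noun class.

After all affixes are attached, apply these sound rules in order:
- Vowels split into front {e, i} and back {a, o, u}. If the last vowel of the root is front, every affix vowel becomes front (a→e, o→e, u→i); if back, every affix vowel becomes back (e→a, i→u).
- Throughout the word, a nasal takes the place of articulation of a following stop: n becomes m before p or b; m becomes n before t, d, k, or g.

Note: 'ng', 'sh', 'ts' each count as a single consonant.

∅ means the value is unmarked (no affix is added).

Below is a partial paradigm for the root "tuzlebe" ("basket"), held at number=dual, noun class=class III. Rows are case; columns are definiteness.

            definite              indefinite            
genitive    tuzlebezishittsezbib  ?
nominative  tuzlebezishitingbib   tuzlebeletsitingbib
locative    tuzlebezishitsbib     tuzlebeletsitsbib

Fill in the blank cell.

tuzlebeletsittsezbib

Attach definiteness indefinite -lots → tuzlebelots.
Attach number dual -it → tuzlebelotsit.
Attach case genitive -tsaz → tuzlebelotsittsaz.
Attach noun class class III -bib → tuzlebelotsittsazbib.
Apply vowel harmony: tuzlebelotsittsazbib → tuzlebeletsittsezbib.
Nasal assimilation: no change.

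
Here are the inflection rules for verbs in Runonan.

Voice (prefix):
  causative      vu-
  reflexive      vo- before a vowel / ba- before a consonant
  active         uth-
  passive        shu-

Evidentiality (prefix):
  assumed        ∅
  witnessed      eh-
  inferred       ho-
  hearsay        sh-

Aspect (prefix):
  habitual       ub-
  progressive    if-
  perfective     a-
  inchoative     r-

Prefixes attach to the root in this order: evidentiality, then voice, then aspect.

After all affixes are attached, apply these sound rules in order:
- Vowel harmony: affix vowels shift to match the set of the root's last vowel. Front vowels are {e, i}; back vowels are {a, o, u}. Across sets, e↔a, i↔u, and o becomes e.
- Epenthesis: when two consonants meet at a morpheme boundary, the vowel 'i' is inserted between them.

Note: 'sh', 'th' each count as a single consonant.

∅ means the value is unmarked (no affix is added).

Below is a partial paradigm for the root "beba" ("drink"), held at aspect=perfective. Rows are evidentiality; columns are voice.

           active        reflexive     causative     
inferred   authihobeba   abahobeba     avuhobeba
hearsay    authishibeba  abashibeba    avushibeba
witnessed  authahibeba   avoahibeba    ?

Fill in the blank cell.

Attach evidentiality witnessed eh- → ehbeba.
Attach voice causative vu- → vuehbeba.
Attach aspect perfective a- → avuehbeba.
Apply vowel harmony: avuehbeba → avuahbeba.
Apply epenthesis: avuahbeba → avuahibeba.

avuahibeba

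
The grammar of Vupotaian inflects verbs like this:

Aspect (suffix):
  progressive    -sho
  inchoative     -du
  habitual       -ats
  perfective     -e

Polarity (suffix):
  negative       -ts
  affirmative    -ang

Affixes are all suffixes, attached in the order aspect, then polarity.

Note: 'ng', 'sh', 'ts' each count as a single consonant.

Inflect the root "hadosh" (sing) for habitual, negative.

hadoshatsts

Attach aspect habitual -ats → hadoshats.
Attach polarity negative -ts → hadoshatsts.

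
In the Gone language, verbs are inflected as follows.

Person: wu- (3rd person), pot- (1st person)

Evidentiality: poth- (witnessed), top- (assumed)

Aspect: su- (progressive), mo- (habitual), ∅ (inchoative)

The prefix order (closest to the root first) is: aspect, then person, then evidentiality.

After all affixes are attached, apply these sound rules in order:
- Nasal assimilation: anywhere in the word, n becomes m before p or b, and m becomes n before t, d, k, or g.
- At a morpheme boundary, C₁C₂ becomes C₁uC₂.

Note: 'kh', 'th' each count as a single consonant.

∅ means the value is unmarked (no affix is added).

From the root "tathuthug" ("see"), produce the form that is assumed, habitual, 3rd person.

Attach aspect habitual mo- → motathuthug.
Attach person 3rd person wu- → wumotathuthug.
Attach evidentiality assumed top- → topwumotathuthug.
Nasal assimilation: no change.
Apply epenthesis: topwumotathuthug → topuwumotathuthug.

topuwumotathuthug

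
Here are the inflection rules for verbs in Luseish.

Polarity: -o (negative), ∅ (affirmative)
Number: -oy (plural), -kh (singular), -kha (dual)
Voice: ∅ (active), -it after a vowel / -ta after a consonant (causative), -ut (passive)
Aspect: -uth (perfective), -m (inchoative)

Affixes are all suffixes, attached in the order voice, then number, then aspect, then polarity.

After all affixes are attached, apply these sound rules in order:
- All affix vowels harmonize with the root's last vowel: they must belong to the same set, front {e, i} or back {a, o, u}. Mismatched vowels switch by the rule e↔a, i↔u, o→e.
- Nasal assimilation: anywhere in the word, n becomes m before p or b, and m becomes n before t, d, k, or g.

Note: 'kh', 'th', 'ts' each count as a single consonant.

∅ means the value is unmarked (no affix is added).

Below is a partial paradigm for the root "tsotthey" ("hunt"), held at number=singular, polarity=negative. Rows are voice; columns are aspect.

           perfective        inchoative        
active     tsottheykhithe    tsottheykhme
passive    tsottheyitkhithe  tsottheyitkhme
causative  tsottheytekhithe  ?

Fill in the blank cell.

Attach voice causative -ta (after consonant 'y') → tsottheyta.
Attach number singular -kh → tsottheytakh.
Attach aspect inchoative -m → tsottheytakhm.
Attach polarity negative -o → tsottheytakhmo.
Apply vowel harmony: tsottheytakhmo → tsottheytekhme.
Nasal assimilation: no change.

tsottheytekhme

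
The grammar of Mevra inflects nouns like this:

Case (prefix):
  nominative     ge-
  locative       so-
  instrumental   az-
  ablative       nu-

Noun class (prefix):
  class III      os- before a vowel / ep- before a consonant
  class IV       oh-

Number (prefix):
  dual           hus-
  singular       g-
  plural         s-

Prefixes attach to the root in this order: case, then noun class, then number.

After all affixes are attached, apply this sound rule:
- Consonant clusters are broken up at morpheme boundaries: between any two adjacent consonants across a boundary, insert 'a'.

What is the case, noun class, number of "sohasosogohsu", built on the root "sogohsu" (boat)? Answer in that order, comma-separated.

locative, class IV, plural

Segment: s-oh-so-sogohsu.
case: so- → locative.
noun class: oh- → class IV.
number: s- → plural.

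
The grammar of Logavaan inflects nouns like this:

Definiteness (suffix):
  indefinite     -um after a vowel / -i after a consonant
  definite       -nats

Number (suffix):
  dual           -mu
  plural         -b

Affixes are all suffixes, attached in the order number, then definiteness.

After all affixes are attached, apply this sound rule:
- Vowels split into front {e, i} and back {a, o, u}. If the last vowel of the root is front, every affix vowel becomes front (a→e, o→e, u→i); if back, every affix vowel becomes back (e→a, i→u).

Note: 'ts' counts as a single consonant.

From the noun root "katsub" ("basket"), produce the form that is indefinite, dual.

katsubmuum

Attach number dual -mu → katsubmu.
Attach definiteness indefinite -um (after vowel 'u') → katsubmuum.
Vowel harmony: no change.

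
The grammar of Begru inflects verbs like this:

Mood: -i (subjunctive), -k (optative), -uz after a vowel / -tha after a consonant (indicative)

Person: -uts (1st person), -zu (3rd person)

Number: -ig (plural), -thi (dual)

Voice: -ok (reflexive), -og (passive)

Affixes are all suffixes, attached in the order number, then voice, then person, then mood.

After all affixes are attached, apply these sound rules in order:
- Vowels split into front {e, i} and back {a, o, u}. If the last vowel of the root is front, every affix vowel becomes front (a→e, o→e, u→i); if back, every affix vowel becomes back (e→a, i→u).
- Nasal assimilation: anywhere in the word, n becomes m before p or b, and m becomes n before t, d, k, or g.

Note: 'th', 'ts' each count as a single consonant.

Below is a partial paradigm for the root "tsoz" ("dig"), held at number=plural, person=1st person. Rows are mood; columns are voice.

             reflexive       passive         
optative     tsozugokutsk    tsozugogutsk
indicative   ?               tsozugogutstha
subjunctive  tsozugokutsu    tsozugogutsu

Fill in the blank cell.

Attach number plural -ig → tsozig.
Attach voice reflexive -ok → tsozigok.
Attach person 1st person -uts → tsozigokuts.
Attach mood indicative -tha (after consonant 'ts') → tsozigokutstha.
Apply vowel harmony: tsozigokutstha → tsozugokutstha.
Nasal assimilation: no change.

tsozugokutstha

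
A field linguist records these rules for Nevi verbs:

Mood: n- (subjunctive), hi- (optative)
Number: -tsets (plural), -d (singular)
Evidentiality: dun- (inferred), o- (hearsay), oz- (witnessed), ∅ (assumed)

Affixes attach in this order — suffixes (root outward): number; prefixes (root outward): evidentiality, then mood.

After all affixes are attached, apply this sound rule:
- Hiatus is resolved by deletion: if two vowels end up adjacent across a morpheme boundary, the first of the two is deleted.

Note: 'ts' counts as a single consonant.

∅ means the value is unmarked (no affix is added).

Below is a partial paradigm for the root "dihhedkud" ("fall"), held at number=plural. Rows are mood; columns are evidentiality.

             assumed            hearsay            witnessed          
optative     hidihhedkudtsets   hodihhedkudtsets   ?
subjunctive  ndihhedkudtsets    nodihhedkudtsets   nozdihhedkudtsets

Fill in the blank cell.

hozdihhedkudtsets

Attach number plural -tsets → dihhedkudtsets.
Attach evidentiality witnessed oz- → ozdihhedkudtsets.
Attach mood optative hi- → hiozdihhedkudtsets.
Apply vowel deletion: hiozdihhedkudtsets → hozdihhedkudtsets.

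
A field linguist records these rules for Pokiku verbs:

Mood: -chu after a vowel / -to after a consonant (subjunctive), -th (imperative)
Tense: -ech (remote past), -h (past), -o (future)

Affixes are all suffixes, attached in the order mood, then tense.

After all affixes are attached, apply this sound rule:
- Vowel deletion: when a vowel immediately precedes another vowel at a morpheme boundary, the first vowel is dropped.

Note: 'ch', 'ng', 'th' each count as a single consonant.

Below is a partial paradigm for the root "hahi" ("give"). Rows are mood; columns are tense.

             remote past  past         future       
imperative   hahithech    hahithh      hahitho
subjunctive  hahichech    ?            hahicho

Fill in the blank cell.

Attach mood subjunctive -chu (after vowel 'i') → hahichu.
Attach tense past -h → hahichuh.
Vowel deletion: no change.

hahichuh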